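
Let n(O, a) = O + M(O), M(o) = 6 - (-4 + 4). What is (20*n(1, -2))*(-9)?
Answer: -1260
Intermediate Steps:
M(o) = 6 (M(o) = 6 - 1*0 = 6 + 0 = 6)
n(O, a) = 6 + O (n(O, a) = O + 6 = 6 + O)
(20*n(1, -2))*(-9) = (20*(6 + 1))*(-9) = (20*7)*(-9) = 140*(-9) = -1260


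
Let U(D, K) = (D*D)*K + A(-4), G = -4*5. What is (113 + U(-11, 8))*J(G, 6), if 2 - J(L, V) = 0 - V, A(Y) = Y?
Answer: 8616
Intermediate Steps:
G = -20
J(L, V) = 2 + V (J(L, V) = 2 - (0 - V) = 2 - (-1)*V = 2 + V)
U(D, K) = -4 + K*D² (U(D, K) = (D*D)*K - 4 = D²*K - 4 = K*D² - 4 = -4 + K*D²)
(113 + U(-11, 8))*J(G, 6) = (113 + (-4 + 8*(-11)²))*(2 + 6) = (113 + (-4 + 8*121))*8 = (113 + (-4 + 968))*8 = (113 + 964)*8 = 1077*8 = 8616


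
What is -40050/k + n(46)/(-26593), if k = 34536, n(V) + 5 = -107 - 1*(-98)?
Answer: -25346813/21867044 ≈ -1.1591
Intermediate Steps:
n(V) = -14 (n(V) = -5 + (-107 - 1*(-98)) = -5 + (-107 + 98) = -5 - 9 = -14)
-40050/k + n(46)/(-26593) = -40050/34536 - 14/(-26593) = -40050*1/34536 - 14*(-1/26593) = -6675/5756 + 2/3799 = -25346813/21867044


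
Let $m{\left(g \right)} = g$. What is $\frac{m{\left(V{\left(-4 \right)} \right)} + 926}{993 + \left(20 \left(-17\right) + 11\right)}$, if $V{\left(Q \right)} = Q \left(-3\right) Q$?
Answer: $\frac{439}{332} \approx 1.3223$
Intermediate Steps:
$V{\left(Q \right)} = - 3 Q^{2}$ ($V{\left(Q \right)} = - 3 Q Q = - 3 Q^{2}$)
$\frac{m{\left(V{\left(-4 \right)} \right)} + 926}{993 + \left(20 \left(-17\right) + 11\right)} = \frac{- 3 \left(-4\right)^{2} + 926}{993 + \left(20 \left(-17\right) + 11\right)} = \frac{\left(-3\right) 16 + 926}{993 + \left(-340 + 11\right)} = \frac{-48 + 926}{993 - 329} = \frac{1}{664} \cdot 878 = \frac{439}{332}$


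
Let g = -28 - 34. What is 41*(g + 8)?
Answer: -2214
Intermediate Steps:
g = -62
41*(g + 8) = 41*(-62 + 8) = 41*(-54) = -2214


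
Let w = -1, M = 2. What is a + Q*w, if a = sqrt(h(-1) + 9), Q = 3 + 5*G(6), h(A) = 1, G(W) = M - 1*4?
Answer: 7 + sqrt(10) ≈ 10.162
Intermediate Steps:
G(W) = -2 (G(W) = 2 - 1*4 = 2 - 4 = -2)
Q = -7 (Q = 3 + 5*(-2) = 3 - 10 = -7)
a = sqrt(10) (a = sqrt(1 + 9) = sqrt(10) ≈ 3.1623)
a + Q*w = sqrt(10) - 7*(-1) = sqrt(10) + 7 = 7 + sqrt(10)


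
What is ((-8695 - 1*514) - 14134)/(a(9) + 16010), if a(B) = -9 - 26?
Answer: -7781/5325 ≈ -1.4612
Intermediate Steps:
a(B) = -35
((-8695 - 1*514) - 14134)/(a(9) + 16010) = ((-8695 - 1*514) - 14134)/(-35 + 16010) = ((-8695 - 514) - 14134)/15975 = (-9209 - 14134)*(1/15975) = -23343*1/15975 = -7781/5325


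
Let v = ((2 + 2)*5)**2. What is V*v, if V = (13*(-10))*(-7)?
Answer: 364000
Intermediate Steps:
V = 910 (V = -130*(-7) = 910)
v = 400 (v = (4*5)**2 = 20**2 = 400)
V*v = 910*400 = 364000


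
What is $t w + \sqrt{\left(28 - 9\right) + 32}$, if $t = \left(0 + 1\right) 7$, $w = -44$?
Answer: $-308 + \sqrt{51} \approx -300.86$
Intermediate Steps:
$t = 7$ ($t = 1 \cdot 7 = 7$)
$t w + \sqrt{\left(28 - 9\right) + 32} = 7 \left(-44\right) + \sqrt{\left(28 - 9\right) + 32} = -308 + \sqrt{19 + 32} = -308 + \sqrt{51}$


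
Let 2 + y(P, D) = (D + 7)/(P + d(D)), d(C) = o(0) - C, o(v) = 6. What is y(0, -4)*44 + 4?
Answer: -354/5 ≈ -70.800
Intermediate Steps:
d(C) = 6 - C
y(P, D) = -2 + (7 + D)/(6 + P - D) (y(P, D) = -2 + (D + 7)/(P + (6 - D)) = -2 + (7 + D)/(6 + P - D))
y(0, -4)*44 + 4 = ((-5 - 2*0 + 3*(-4))/(6 + 0 - 1*(-4)))*44 + 4 = ((-5 + 0 - 12)/(6 + 0 + 4))*44 + 4 = (-17/10)*44 + 4 = ((⅒)*(-17))*44 + 4 = -17/10*44 + 4 = -374/5 + 4 = -354/5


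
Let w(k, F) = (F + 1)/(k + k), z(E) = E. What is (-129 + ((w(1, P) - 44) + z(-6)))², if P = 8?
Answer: 121801/4 ≈ 30450.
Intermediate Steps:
w(k, F) = (1 + F)/(2*k) (w(k, F) = (1 + F)/((2*k)) = (1 + F)*(1/(2*k)) = (1 + F)/(2*k))
(-129 + ((w(1, P) - 44) + z(-6)))² = (-129 + (((½)*(1 + 8)/1 - 44) - 6))² = (-129 + (((½)*1*9 - 44) - 6))² = (-129 + ((9/2 - 44) - 6))² = (-129 + (-79/2 - 6))² = (-129 - 91/2)² = (-349/2)² = 121801/4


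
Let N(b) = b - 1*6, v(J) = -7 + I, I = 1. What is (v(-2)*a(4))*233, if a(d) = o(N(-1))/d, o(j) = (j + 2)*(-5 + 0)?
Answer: -17475/2 ≈ -8737.5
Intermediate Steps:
v(J) = -6 (v(J) = -7 + 1 = -6)
N(b) = -6 + b (N(b) = b - 6 = -6 + b)
o(j) = -10 - 5*j (o(j) = (2 + j)*(-5) = -10 - 5*j)
a(d) = 25/d (a(d) = (-10 - 5*(-6 - 1))/d = (-10 - 5*(-7))/d = (-10 + 35)/d = 25/d)
(v(-2)*a(4))*233 = -150/4*233 = -6*25/4*233 = -75/2*233 = -17475/2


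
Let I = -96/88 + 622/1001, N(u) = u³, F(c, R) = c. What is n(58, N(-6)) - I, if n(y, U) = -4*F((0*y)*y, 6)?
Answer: 470/1001 ≈ 0.46953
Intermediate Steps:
n(y, U) = 0 (n(y, U) = -4*0*y*y = -0*y = -4*0 = 0)
I = -470/1001 (I = -96*1/88 + 622*(1/1001) = -12/11 + 622/1001 = -470/1001 ≈ -0.46953)
n(58, N(-6)) - I = 0 - 1*(-470/1001) = 0 + 470/1001 = 470/1001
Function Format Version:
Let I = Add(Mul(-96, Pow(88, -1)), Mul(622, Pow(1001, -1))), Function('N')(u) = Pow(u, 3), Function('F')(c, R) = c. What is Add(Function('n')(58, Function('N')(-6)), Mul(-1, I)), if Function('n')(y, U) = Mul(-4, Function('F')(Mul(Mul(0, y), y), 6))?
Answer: Rational(470, 1001) ≈ 0.46953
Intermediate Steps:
Function('n')(y, U) = 0 (Function('n')(y, U) = Mul(-4, Mul(Mul(0, y), y)) = Mul(-4, Mul(0, y)) = Mul(-4, 0) = 0)
I = Rational(-470, 1001) (I = Add(Mul(-96, Rational(1, 88)), Mul(622, Rational(1, 1001))) = Add(Rational(-12, 11), Rational(622, 1001)) = Rational(-470, 1001) ≈ -0.46953)
Add(Function('n')(58, Function('N')(-6)), Mul(-1, I)) = Add(0, Mul(-1, Rational(-470, 1001))) = Add(0, Rational(470, 1001)) = Rational(470, 1001)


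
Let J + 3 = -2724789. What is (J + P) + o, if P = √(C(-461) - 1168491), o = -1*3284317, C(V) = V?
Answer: -6009109 + 2*I*√292238 ≈ -6.0091e+6 + 1081.2*I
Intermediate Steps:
J = -2724792 (J = -3 - 2724789 = -2724792)
o = -3284317
P = 2*I*√292238 (P = √(-461 - 1168491) = √(-1168952) = 2*I*√292238 ≈ 1081.2*I)
(J + P) + o = (-2724792 + 2*I*√292238) - 3284317 = -6009109 + 2*I*√292238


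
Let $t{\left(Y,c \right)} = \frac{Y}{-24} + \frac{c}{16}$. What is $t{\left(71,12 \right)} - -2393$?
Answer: $\frac{57379}{24} \approx 2390.8$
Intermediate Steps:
$t{\left(Y,c \right)} = - \frac{Y}{24} + \frac{c}{16}$ ($t{\left(Y,c \right)} = Y \left(- \frac{1}{24}\right) + c \frac{1}{16} = - \frac{Y}{24} + \frac{c}{16}$)
$t{\left(71,12 \right)} - -2393 = \left(\left(- \frac{1}{24}\right) 71 + \frac{1}{16} \cdot 12\right) - -2393 = \left(- \frac{71}{24} + \frac{3}{4}\right) + 2393 = - \frac{53}{24} + 2393 = \frac{57379}{24}$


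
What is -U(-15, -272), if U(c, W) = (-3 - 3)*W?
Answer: -1632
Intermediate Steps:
U(c, W) = -6*W
-U(-15, -272) = -(-6)*(-272) = -1*1632 = -1632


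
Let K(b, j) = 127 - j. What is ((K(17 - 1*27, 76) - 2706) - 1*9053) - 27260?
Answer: -38968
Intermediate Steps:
((K(17 - 1*27, 76) - 2706) - 1*9053) - 27260 = (((127 - 1*76) - 2706) - 1*9053) - 27260 = (((127 - 76) - 2706) - 9053) - 27260 = ((51 - 2706) - 9053) - 27260 = (-2655 - 9053) - 27260 = -11708 - 27260 = -38968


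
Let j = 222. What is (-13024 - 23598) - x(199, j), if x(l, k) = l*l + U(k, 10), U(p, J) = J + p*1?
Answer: -76455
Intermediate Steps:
U(p, J) = J + p
x(l, k) = 10 + k + l² (x(l, k) = l*l + (10 + k) = l² + (10 + k) = 10 + k + l²)
(-13024 - 23598) - x(199, j) = (-13024 - 23598) - (10 + 222 + 199²) = -36622 - (10 + 222 + 39601) = -36622 - 1*39833 = -36622 - 39833 = -76455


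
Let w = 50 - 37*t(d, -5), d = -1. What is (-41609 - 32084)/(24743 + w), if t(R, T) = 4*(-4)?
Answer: -73693/25385 ≈ -2.9030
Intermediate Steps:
t(R, T) = -16
w = 642 (w = 50 - 37*(-16) = 50 + 592 = 642)
(-41609 - 32084)/(24743 + w) = (-41609 - 32084)/(24743 + 642) = -73693/25385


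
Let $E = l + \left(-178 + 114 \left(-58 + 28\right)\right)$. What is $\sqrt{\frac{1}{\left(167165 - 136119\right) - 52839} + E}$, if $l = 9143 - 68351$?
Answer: $\frac{i \sqrt{29828758148087}}{21793} \approx 250.61 i$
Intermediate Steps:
$l = -59208$ ($l = 9143 - 68351 = -59208$)
$E = -62806$ ($E = -59208 + \left(-178 + 114 \left(-58 + 28\right)\right) = -59208 + \left(-178 + 114 \left(-30\right)\right) = -59208 - 3598 = -62806$)
$\sqrt{\frac{1}{\left(167165 - 136119\right) - 52839} + E} = \sqrt{\frac{1}{\left(167165 - 136119\right) - 52839} - 62806} = \sqrt{\frac{1}{31046 - 52839} - 62806} = \sqrt{\frac{1}{-21793} - 62806} = \sqrt{- \frac{1}{21793} - 62806} = \sqrt{- \frac{1368731159}{21793}} = \frac{i \sqrt{29828758148087}}{21793}$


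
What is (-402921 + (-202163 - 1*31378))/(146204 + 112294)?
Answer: -35359/14361 ≈ -2.4622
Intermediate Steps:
(-402921 + (-202163 - 1*31378))/(146204 + 112294) = (-402921 + (-202163 - 31378))/258498 = (-402921 - 233541)*(1/258498) = -636462*1/258498 = -35359/14361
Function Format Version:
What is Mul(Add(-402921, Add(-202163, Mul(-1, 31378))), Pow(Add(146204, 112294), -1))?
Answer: Rational(-35359, 14361) ≈ -2.4622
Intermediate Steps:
Mul(Add(-402921, Add(-202163, Mul(-1, 31378))), Pow(Add(146204, 112294), -1)) = Mul(Add(-402921, Add(-202163, -31378)), Pow(258498, -1)) = Mul(Add(-402921, -233541), Rational(1, 258498)) = Mul(-636462, Rational(1, 258498)) = Rational(-35359, 14361)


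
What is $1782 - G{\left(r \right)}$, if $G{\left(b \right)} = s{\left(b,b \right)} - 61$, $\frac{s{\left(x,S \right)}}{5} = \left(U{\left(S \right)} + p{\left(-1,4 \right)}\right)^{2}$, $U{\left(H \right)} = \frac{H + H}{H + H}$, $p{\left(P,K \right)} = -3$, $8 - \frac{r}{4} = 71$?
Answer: $1823$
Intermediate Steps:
$r = -252$ ($r = 32 - 284 = -252$)
$U{\left(H \right)} = 1$ ($U{\left(H \right)} = \frac{2 H}{2 H} = 2 H \frac{1}{2 H} = 1$)
$s{\left(x,S \right)} = 20$ ($s{\left(x,S \right)} = 5 \left(1 - 3\right)^{2} = 5 \left(-2\right)^{2} = 5 \cdot 4 = 20$)
$G{\left(b \right)} = -41$ ($G{\left(b \right)} = 20 - 61 = -41$)
$1782 - G{\left(r \right)} = 1782 - -41 = 1782 + 41 = 1823$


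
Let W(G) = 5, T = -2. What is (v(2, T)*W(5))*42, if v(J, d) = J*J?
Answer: 840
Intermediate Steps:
v(J, d) = J²
(v(2, T)*W(5))*42 = (2²*5)*42 = (4*5)*42 = 20*42 = 840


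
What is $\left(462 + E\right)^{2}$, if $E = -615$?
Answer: $23409$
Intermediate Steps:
$\left(462 + E\right)^{2} = \left(462 - 615\right)^{2} = \left(-153\right)^{2} = 23409$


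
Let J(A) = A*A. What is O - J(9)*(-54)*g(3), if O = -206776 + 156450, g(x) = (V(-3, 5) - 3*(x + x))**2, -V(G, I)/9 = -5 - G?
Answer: -50326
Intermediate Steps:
V(G, I) = 45 + 9*G (V(G, I) = -9*(-5 - G) = 45 + 9*G)
J(A) = A**2
g(x) = (18 - 6*x)**2 (g(x) = ((45 + 9*(-3)) - 3*(x + x))**2 = ((45 - 27) - 6*x)**2 = (18 - 6*x)**2)
O = -50326
O - J(9)*(-54)*g(3) = -50326 - 9**2*(-54)*36*(-3 + 3)**2 = -50326 - 81*(-54)*36*0**2 = -50326 - (-4374)*36*0 = -50326 - (-4374)*0 = -50326 - 1*0 = -50326 + 0 = -50326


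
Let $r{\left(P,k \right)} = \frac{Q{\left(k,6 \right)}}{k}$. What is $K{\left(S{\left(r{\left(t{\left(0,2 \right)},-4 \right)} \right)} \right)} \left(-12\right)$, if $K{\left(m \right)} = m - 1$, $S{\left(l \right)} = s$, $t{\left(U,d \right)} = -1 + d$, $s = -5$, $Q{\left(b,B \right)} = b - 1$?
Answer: $72$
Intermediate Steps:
$Q{\left(b,B \right)} = -1 + b$
$r{\left(P,k \right)} = \frac{-1 + k}{k}$
$S{\left(l \right)} = -5$
$K{\left(m \right)} = -1 + m$
$K{\left(S{\left(r{\left(t{\left(0,2 \right)},-4 \right)} \right)} \right)} \left(-12\right) = \left(-1 - 5\right) \left(-12\right) = \left(-6\right) \left(-12\right) = 72$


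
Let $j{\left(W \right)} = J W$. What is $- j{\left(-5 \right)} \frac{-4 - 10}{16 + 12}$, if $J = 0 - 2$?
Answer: $5$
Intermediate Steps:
$J = -2$
$j{\left(W \right)} = - 2 W$
$- j{\left(-5 \right)} \frac{-4 - 10}{16 + 12} = - \left(-2\right) \left(-5\right) \frac{-4 - 10}{16 + 12} = \left(-1\right) 10 \left(- \frac{14}{28}\right) = - 10 \left(\left(-14\right) \frac{1}{28}\right) = \left(-10\right) \left(- \frac{1}{2}\right) = 5$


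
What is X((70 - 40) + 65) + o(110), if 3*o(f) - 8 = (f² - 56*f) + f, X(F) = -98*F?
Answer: -21872/3 ≈ -7290.7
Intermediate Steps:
o(f) = 8/3 - 55*f/3 + f²/3 (o(f) = 8/3 + ((f² - 56*f) + f)/3 = 8/3 + (f² - 55*f)/3 = 8/3 + (-55*f/3 + f²/3) = 8/3 - 55*f/3 + f²/3)
X((70 - 40) + 65) + o(110) = -98*((70 - 40) + 65) + (8/3 - 55/3*110 + (⅓)*110²) = -98*(30 + 65) + (8/3 - 6050/3 + (⅓)*12100) = -98*95 + (8/3 - 6050/3 + 12100/3) = -9310 + 6058/3 = -21872/3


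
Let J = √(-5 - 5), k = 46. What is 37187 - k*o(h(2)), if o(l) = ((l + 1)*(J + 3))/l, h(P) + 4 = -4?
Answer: 148265/4 - 161*I*√10/4 ≈ 37066.0 - 127.28*I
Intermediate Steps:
h(P) = -8 (h(P) = -4 - 4 = -8)
J = I*√10 (J = √(-10) = I*√10 ≈ 3.1623*I)
o(l) = (1 + l)*(3 + I*√10)/l (o(l) = ((l + 1)*(I*√10 + 3))/l = ((1 + l)*(3 + I*√10))/l = (1 + l)*(3 + I*√10)/l)
37187 - k*o(h(2)) = 37187 - 46*(3 + I*√10 - 8*(3 + I*√10))/(-8) = 37187 - 46*(-(3 + I*√10 + (-24 - 8*I*√10))/8) = 37187 - 46*(-(-21 - 7*I*√10)/8) = 37187 - 46*(21/8 + 7*I*√10/8) = 37187 - (483/4 + 161*I*√10/4) = 37187 + (-483/4 - 161*I*√10/4) = 148265/4 - 161*I*√10/4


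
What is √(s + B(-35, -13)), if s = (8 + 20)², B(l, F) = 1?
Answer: √785 ≈ 28.018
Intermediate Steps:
s = 784 (s = 28² = 784)
√(s + B(-35, -13)) = √(784 + 1) = √785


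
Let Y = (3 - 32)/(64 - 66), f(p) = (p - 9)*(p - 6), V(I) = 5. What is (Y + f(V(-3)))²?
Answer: 1369/4 ≈ 342.25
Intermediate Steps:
f(p) = (-9 + p)*(-6 + p)
Y = 29/2 (Y = -29/(-2) = -29*(-½) = 29/2 ≈ 14.500)
(Y + f(V(-3)))² = (29/2 + (54 + 5² - 15*5))² = (29/2 + (54 + 25 - 75))² = (29/2 + 4)² = (37/2)² = 1369/4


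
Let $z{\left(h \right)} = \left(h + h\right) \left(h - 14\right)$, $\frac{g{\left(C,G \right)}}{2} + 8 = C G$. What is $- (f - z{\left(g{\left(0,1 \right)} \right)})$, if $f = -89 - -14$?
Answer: $1035$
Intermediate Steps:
$g{\left(C,G \right)} = -16 + 2 C G$
$f = -75$ ($f = -89 + 14 = -75$)
$z{\left(h \right)} = 2 h \left(-14 + h\right)$
$- (f - z{\left(g{\left(0,1 \right)} \right)}) = - (-75 - 2 \left(-16 + 2 \cdot 0 \cdot 1\right) \left(-14 - \left(16 + 0 \cdot 1\right)\right)) = - (-75 - 2 \left(-16 + 0\right) \left(-14 + \left(-16 + 0\right)\right)) = - (-75 - 2 \left(-16\right) \left(-14 - 16\right)) = - (-75 - 2 \left(-16\right) \left(-30\right)) = - (-75 - 960) = \left(-1\right) \left(-1035\right) = 1035$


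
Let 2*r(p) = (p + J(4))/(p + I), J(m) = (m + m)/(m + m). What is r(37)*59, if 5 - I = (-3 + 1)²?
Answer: 59/2 ≈ 29.500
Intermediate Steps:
J(m) = 1 (J(m) = (2*m)/((2*m)) = (2*m)*(1/(2*m)) = 1)
I = 1 (I = 5 - (-3 + 1)² = 5 - 1*(-2)² = 5 - 1*4 = 5 - 4 = 1)
r(p) = ½ (r(p) = ((p + 1)/(p + 1))/2 = ((1 + p)/(1 + p))/2 = (½)*1 = ½)
r(37)*59 = (½)*59 = 59/2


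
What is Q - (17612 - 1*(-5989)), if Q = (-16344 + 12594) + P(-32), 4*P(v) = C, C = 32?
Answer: -27343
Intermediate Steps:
P(v) = 8 (P(v) = (1/4)*32 = 8)
Q = -3742 (Q = (-16344 + 12594) + 8 = -3750 + 8 = -3742)
Q - (17612 - 1*(-5989)) = -3742 - (17612 - 1*(-5989)) = -3742 - (17612 + 5989) = -3742 - 1*23601 = -3742 - 23601 = -27343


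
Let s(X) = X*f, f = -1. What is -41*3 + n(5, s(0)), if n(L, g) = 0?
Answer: -123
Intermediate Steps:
s(X) = -X (s(X) = X*(-1) = -X)
-41*3 + n(5, s(0)) = -41*3 + 0 = -123 + 0 = -123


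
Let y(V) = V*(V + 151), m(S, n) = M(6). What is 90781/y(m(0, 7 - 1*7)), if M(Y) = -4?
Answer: -90781/588 ≈ -154.39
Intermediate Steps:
m(S, n) = -4
y(V) = V*(151 + V)
90781/y(m(0, 7 - 1*7)) = 90781/((-4*(151 - 4))) = 90781/((-4*147)) = 90781/(-588) = 90781*(-1/588) = -90781/588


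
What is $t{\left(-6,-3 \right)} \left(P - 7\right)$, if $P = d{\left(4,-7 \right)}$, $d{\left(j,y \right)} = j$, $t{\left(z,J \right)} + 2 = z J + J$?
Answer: $-39$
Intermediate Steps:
$t{\left(z,J \right)} = -2 + J + J z$ ($t{\left(z,J \right)} = -2 + \left(z J + J\right) = -2 + \left(J z + J\right) = -2 + \left(J + J z\right) = -2 + J + J z$)
$P = 4$
$t{\left(-6,-3 \right)} \left(P - 7\right) = \left(-2 - 3 - -18\right) \left(4 - 7\right) = \left(-2 - 3 + 18\right) \left(-3\right) = 13 \left(-3\right) = -39$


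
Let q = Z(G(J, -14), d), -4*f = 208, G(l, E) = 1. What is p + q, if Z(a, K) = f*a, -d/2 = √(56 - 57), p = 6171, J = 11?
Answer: 6119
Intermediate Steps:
f = -52 (f = -¼*208 = -52)
d = -2*I (d = -2*√(56 - 57) = -2*I ≈ -2.0*I)
Z(a, K) = -52*a
q = -52 (q = -52*1 = -52)
p + q = 6171 - 52 = 6119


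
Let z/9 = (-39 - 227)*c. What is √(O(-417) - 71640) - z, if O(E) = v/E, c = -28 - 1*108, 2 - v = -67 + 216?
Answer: -325584 + I*√1384149629/139 ≈ -3.2558e+5 + 267.66*I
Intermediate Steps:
v = -147 (v = 2 - (-67 + 216) = 2 - 1*149 = 2 - 149 = -147)
c = -136 (c = -28 - 108 = -136)
O(E) = -147/E
z = 325584 (z = 9*((-39 - 227)*(-136)) = 9*(-266*(-136)) = 9*36176 = 325584)
√(O(-417) - 71640) - z = √(-147/(-417) - 71640) - 1*325584 = √(-147*(-1/417) - 71640) - 325584 = √(49/139 - 71640) - 325584 = √(-9957911/139) - 325584 = I*√1384149629/139 - 325584 = -325584 + I*√1384149629/139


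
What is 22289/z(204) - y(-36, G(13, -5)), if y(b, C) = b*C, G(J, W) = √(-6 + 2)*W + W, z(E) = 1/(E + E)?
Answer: 9093732 - 360*I ≈ 9.0937e+6 - 360.0*I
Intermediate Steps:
z(E) = 1/(2*E)
G(J, W) = W + 2*I*W (G(J, W) = √(-4)*W + W = (2*I)*W + W = 2*I*W + W = W + 2*I*W)
y(b, C) = C*b
22289/z(204) - y(-36, G(13, -5)) = 22289/(((½)/204)) - (-5*(1 + 2*I))*(-36) = 22289/(((½)*(1/204))) - (-5 - 10*I)*(-36) = 22289/(1/408) - (180 + 360*I) = 22289*408 + (-180 - 360*I) = 9093912 + (-180 - 360*I) = 9093732 - 360*I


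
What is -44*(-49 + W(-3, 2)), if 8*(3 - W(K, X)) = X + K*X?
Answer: 2002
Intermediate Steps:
W(K, X) = 3 - X/8 - K*X/8 (W(K, X) = 3 - (X + K*X)/8 = 3 + (-X/8 - K*X/8) = 3 - X/8 - K*X/8)
-44*(-49 + W(-3, 2)) = -44*(-49 + (3 - ⅛*2 - ⅛*(-3)*2)) = -44*(-49 + (3 - ¼ + ¾)) = -44*(-49 + 7/2) = -44*(-91/2) = 2002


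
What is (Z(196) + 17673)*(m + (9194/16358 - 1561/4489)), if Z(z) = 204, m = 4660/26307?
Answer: 2253046487285422/321958491339 ≈ 6997.9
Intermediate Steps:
m = 4660/26307 (m = 4660*(1/26307) = 4660/26307 ≈ 0.17714)
(Z(196) + 17673)*(m + (9194/16358 - 1561/4489)) = (204 + 17673)*(4660/26307 + (9194/16358 - 1561/4489)) = 17877*(4660/26307 + (9194*(1/16358) - 1561*1/4489)) = 17877*(4660/26307 + (4597/8179 - 1561/4489)) = 17877*(4660/26307 + 7868514/36715531) = 17877*(378091372258/965875474017) = 2253046487285422/321958491339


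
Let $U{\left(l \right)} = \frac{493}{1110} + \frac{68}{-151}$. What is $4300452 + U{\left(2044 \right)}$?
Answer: $\frac{720798758683}{167610} \approx 4.3004 \cdot 10^{6}$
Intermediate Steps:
$U{\left(l \right)} = - \frac{1037}{167610}$ ($U{\left(l \right)} = 493 \cdot \frac{1}{1110} + 68 \left(- \frac{1}{151}\right) = \frac{493}{1110} - \frac{68}{151} = - \frac{1037}{167610}$)
$4300452 + U{\left(2044 \right)} = 4300452 - \frac{1037}{167610} = \frac{720798758683}{167610}$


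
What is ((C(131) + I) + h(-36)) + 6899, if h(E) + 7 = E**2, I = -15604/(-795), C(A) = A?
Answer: 6629209/795 ≈ 8338.6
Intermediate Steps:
I = 15604/795 (I = -15604*(-1/795) = 15604/795 ≈ 19.628)
h(E) = -7 + E**2
((C(131) + I) + h(-36)) + 6899 = ((131 + 15604/795) + (-7 + (-36)**2)) + 6899 = (119749/795 + (-7 + 1296)) + 6899 = (119749/795 + 1289) + 6899 = 1144504/795 + 6899 = 6629209/795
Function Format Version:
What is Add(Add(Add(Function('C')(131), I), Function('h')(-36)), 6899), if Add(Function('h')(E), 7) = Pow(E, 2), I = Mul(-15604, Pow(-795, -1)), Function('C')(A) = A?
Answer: Rational(6629209, 795) ≈ 8338.6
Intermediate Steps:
I = Rational(15604, 795) (I = Mul(-15604, Rational(-1, 795)) = Rational(15604, 795) ≈ 19.628)
Function('h')(E) = Add(-7, Pow(E, 2))
Add(Add(Add(Function('C')(131), I), Function('h')(-36)), 6899) = Add(Add(Add(131, Rational(15604, 795)), Add(-7, Pow(-36, 2))), 6899) = Add(Add(Rational(119749, 795), Add(-7, 1296)), 6899) = Add(Add(Rational(119749, 795), 1289), 6899) = Add(Rational(1144504, 795), 6899) = Rational(6629209, 795)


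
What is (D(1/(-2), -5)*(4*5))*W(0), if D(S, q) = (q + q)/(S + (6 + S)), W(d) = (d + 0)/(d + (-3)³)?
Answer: 0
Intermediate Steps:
W(d) = d/(-27 + d) (W(d) = d/(d - 27) = d/(-27 + d))
D(S, q) = 2*q/(6 + 2*S) (D(S, q) = (2*q)/(6 + 2*S) = 2*q/(6 + 2*S))
(D(1/(-2), -5)*(4*5))*W(0) = ((-5/(3 + 1/(-2)))*(4*5))*(0/(-27 + 0)) = (-5/(3 - ½)*20)*(0/(-27)) = (-5/5/2*20)*(0*(-1/27)) = (-5*⅖*20)*0 = -2*20*0 = -40*0 = 0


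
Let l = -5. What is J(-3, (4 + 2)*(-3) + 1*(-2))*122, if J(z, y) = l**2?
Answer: 3050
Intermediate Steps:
J(z, y) = 25 (J(z, y) = (-5)**2 = 25)
J(-3, (4 + 2)*(-3) + 1*(-2))*122 = 25*122 = 3050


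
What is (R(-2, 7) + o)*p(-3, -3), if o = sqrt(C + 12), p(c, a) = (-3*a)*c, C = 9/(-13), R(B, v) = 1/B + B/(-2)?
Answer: -27/2 - 189*sqrt(39)/13 ≈ -104.29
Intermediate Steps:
R(B, v) = 1/B - B/2 (R(B, v) = 1/B + B*(-1/2) = 1/B - B/2)
C = -9/13 (C = 9*(-1/13) = -9/13 ≈ -0.69231)
p(c, a) = -3*a*c
o = 7*sqrt(39)/13 (o = sqrt(-9/13 + 12) = sqrt(147/13) = 7*sqrt(39)/13 ≈ 3.3627)
(R(-2, 7) + o)*p(-3, -3) = ((1/(-2) - 1/2*(-2)) + 7*sqrt(39)/13)*(-3*(-3)*(-3)) = ((-1/2 + 1) + 7*sqrt(39)/13)*(-27) = (1/2 + 7*sqrt(39)/13)*(-27) = -27/2 - 189*sqrt(39)/13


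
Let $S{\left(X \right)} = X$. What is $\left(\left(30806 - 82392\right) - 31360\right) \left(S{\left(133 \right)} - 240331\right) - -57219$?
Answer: $19923520527$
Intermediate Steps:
$\left(\left(30806 - 82392\right) - 31360\right) \left(S{\left(133 \right)} - 240331\right) - -57219 = \left(\left(30806 - 82392\right) - 31360\right) \left(133 - 240331\right) - -57219 = \left(-51586 - 31360\right) \left(-240198\right) + 57219 = \left(-82946\right) \left(-240198\right) + 57219 = 19923463308 + 57219 = 19923520527$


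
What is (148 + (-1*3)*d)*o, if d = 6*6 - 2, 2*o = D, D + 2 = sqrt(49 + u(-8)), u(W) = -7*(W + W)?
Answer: -46 + 23*sqrt(161) ≈ 245.84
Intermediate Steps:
u(W) = -14*W
D = -2 + sqrt(161) (D = -2 + sqrt(49 - 14*(-8)) = -2 + sqrt(49 + 112) = -2 + sqrt(161) ≈ 10.689)
o = -1 + sqrt(161)/2 (o = (-2 + sqrt(161))/2 = -1 + sqrt(161)/2 ≈ 5.3443)
d = 34 (d = 36 - 2 = 34)
(148 + (-1*3)*d)*o = (148 - 1*3*34)*(-1 + sqrt(161)/2) = (148 - 3*34)*(-1 + sqrt(161)/2) = (148 - 102)*(-1 + sqrt(161)/2) = 46*(-1 + sqrt(161)/2) = -46 + 23*sqrt(161)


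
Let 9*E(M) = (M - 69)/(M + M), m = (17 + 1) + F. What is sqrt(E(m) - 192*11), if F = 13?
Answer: I*sqrt(18267277)/93 ≈ 45.957*I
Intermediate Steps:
m = 31 (m = (17 + 1) + 13 = 18 + 13 = 31)
E(M) = (-69 + M)/(18*M) (E(M) = ((M - 69)/(M + M))/9 = ((-69 + M)/((2*M)))/9 = ((-69 + M)*(1/(2*M)))/9 = ((-69 + M)/(2*M))/9 = (-69 + M)/(18*M))
sqrt(E(m) - 192*11) = sqrt((1/18)*(-69 + 31)/31 - 192*11) = sqrt((1/18)*(1/31)*(-38) - 2112) = sqrt(-19/279 - 2112) = sqrt(-589267/279) = I*sqrt(18267277)/93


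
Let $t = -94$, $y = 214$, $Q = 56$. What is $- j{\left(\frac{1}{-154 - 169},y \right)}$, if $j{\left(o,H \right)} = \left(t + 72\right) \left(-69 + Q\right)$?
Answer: $-286$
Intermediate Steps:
$j{\left(o,H \right)} = 286$ ($j{\left(o,H \right)} = \left(-94 + 72\right) \left(-69 + 56\right) = \left(-22\right) \left(-13\right) = 286$)
$- j{\left(\frac{1}{-154 - 169},y \right)} = \left(-1\right) 286 = -286$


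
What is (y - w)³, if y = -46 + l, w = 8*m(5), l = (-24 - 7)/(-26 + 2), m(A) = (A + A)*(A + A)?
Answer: -8332092086417/13824 ≈ -6.0273e+8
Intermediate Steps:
m(A) = 4*A² (m(A) = (2*A)*(2*A) = 4*A²)
l = 31/24 (l = -31/(-24) = -31*(-1/24) = 31/24 ≈ 1.2917)
w = 800 (w = 8*(4*5²) = 8*(4*25) = 8*100 = 800)
y = -1073/24 (y = -46 + 31/24 = -1073/24 ≈ -44.708)
(y - w)³ = (-1073/24 - 1*800)³ = (-1073/24 - 800)³ = (-20273/24)³ = -8332092086417/13824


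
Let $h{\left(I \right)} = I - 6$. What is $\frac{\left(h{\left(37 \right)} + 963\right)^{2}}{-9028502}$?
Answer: $- \frac{994}{9083} \approx -0.10944$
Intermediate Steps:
$h{\left(I \right)} = -6 + I$ ($h{\left(I \right)} = I - 6 = -6 + I$)
$\frac{\left(h{\left(37 \right)} + 963\right)^{2}}{-9028502} = \frac{\left(\left(-6 + 37\right) + 963\right)^{2}}{-9028502} = \left(31 + 963\right)^{2} \left(- \frac{1}{9028502}\right) = 994^{2} \left(- \frac{1}{9028502}\right) = 988036 \left(- \frac{1}{9028502}\right) = - \frac{994}{9083}$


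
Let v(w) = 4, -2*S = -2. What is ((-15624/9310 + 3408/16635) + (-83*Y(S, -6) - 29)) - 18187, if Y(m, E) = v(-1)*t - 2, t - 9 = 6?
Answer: -16985366106/737485 ≈ -23031.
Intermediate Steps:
S = 1 (S = -½*(-2) = 1)
t = 15 (t = 9 + 6 = 15)
Y(m, E) = 58 (Y(m, E) = 4*15 - 2 = 60 - 2 = 58)
((-15624/9310 + 3408/16635) + (-83*Y(S, -6) - 29)) - 18187 = ((-15624/9310 + 3408/16635) + (-83*58 - 29)) - 18187 = ((-15624*1/9310 + 3408*(1/16635)) + (-4814 - 29)) - 18187 = ((-1116/665 + 1136/5545) - 4843) - 18187 = (-1086556/737485 - 4843) - 18187 = -3572726411/737485 - 18187 = -16985366106/737485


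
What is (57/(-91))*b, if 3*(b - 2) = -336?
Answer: 6270/91 ≈ 68.901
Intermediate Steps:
b = -110 (b = 2 + (⅓)*(-336) = 2 - 112 = -110)
(57/(-91))*b = (57/(-91))*(-110) = (57*(-1/91))*(-110) = -57/91*(-110) = 6270/91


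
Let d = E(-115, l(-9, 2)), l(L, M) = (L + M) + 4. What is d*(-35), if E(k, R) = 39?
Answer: -1365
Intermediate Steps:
l(L, M) = 4 + L + M
d = 39
d*(-35) = 39*(-35) = -1365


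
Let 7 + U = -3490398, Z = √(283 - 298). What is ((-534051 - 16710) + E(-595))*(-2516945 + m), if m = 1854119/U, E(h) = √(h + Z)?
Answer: 4838523102966268284/3490405 - 8785159266844*√(-595 + I*√15)/3490405 ≈ 1.3862e+12 - 6.1395e+7*I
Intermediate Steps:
Z = I*√15 (Z = √(-15) = I*√15 ≈ 3.873*I)
U = -3490405 (U = -7 - 3490398 = -3490405)
E(h) = √(h + I*√15)
m = -1854119/3490405 (m = 1854119/(-3490405) = 1854119*(-1/3490405) = -1854119/3490405 ≈ -0.53120)
((-534051 - 16710) + E(-595))*(-2516945 + m) = ((-534051 - 16710) + √(-595 + I*√15))*(-2516945 - 1854119/3490405) = (-550761 + √(-595 + I*√15))*(-8785159266844/3490405) = 4838523102966268284/3490405 - 8785159266844*√(-595 + I*√15)/3490405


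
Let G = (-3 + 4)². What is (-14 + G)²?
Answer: 169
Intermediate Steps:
G = 1 (G = 1² = 1)
(-14 + G)² = (-14 + 1)² = (-13)² = 169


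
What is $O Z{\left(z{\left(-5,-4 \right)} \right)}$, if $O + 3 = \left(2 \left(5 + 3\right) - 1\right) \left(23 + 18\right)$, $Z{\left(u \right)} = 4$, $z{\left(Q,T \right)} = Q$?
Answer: $2448$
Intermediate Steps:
$O = 612$ ($O = -3 + \left(2 \left(5 + 3\right) - 1\right) \left(23 + 18\right) = -3 + \left(2 \cdot 8 - 1\right) 41 = -3 + \left(16 - 1\right) 41 = -3 + 15 \cdot 41 = -3 + 615 = 612$)
$O Z{\left(z{\left(-5,-4 \right)} \right)} = 612 \cdot 4 = 2448$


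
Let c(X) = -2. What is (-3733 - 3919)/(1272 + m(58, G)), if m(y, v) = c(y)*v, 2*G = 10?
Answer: -3826/631 ≈ -6.0634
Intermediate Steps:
G = 5 (G = (1/2)*10 = 5)
m(y, v) = -2*v
(-3733 - 3919)/(1272 + m(58, G)) = (-3733 - 3919)/(1272 - 2*5) = -7652/(1272 - 10) = -7652/1262 = -7652*1/1262 = -3826/631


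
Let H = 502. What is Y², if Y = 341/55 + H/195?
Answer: 2927521/38025 ≈ 76.989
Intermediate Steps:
Y = 1711/195 (Y = 341/55 + 502/195 = 341*(1/55) + 502*(1/195) = 31/5 + 502/195 = 1711/195 ≈ 8.7744)
Y² = (1711/195)² = 2927521/38025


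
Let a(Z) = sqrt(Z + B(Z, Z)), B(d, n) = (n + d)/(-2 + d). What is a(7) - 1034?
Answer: -1034 + 7*sqrt(5)/5 ≈ -1030.9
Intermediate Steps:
B(d, n) = (d + n)/(-2 + d)
a(Z) = sqrt(Z + 2*Z/(-2 + Z)) (a(Z) = sqrt(Z + (Z + Z)/(-2 + Z)) = sqrt(Z + (2*Z)/(-2 + Z)) = sqrt(Z + 2*Z/(-2 + Z)))
a(7) - 1034 = sqrt(7**2/(-2 + 7)) - 1034 = sqrt(49/5) - 1034 = 7*sqrt(5)/5 - 1034 = -1034 + 7*sqrt(5)/5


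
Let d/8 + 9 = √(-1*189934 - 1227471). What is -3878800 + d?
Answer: -3878872 + 8*I*√1417405 ≈ -3.8789e+6 + 9524.4*I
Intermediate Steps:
d = -72 + 8*I*√1417405 (d = -72 + 8*√(-1*189934 - 1227471) = -72 + 8*√(-189934 - 1227471) = -72 + 8*√(-1417405) = -72 + 8*(I*√1417405) = -72 + 8*I*√1417405 ≈ -72.0 + 9524.4*I)
-3878800 + d = -3878800 + (-72 + 8*I*√1417405) = -3878872 + 8*I*√1417405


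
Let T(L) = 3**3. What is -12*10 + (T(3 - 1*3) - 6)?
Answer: -99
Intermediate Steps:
T(L) = 27
-12*10 + (T(3 - 1*3) - 6) = -12*10 + (27 - 6) = -120 + 21 = -99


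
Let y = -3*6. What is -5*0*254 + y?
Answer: -18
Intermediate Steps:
y = -18
-5*0*254 + y = -5*0*254 - 18 = 0*254 - 18 = 0 - 18 = -18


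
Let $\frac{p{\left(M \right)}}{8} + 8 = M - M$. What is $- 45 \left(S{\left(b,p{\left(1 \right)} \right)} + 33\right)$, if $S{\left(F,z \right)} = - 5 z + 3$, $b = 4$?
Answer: $-16020$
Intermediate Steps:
$p{\left(M \right)} = -64$ ($p{\left(M \right)} = -64 + 8 \left(M - M\right) = -64 + 8 \cdot 0 = -64 + 0 = -64$)
$S{\left(F,z \right)} = 3 - 5 z$
$- 45 \left(S{\left(b,p{\left(1 \right)} \right)} + 33\right) = - 45 \left(\left(3 - -320\right) + 33\right) = - 45 \left(\left(3 + 320\right) + 33\right) = - 45 \left(323 + 33\right) = \left(-45\right) 356 = -16020$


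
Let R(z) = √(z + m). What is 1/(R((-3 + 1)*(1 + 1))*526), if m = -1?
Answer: -I*√5/2630 ≈ -0.00085022*I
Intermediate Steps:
R(z) = √(-1 + z) (R(z) = √(z - 1) = √(-1 + z))
1/(R((-3 + 1)*(1 + 1))*526) = 1/(√(-1 + (-3 + 1)*(1 + 1))*526) = 1/(√(-1 - 2*2)*526) = 1/(√(-1 - 4)*526) = 1/(√(-5)*526) = 1/((I*√5)*526) = 1/(526*I*√5) = -I*√5/2630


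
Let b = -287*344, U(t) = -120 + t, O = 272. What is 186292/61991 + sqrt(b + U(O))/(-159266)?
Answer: 186292/61991 - 2*I*sqrt(6161)/79633 ≈ 3.0051 - 0.0019713*I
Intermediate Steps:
b = -98728
186292/61991 + sqrt(b + U(O))/(-159266) = 186292/61991 + sqrt(-98728 + (-120 + 272))/(-159266) = 186292*(1/61991) + sqrt(-98728 + 152)*(-1/159266) = 186292/61991 + sqrt(-98576)*(-1/159266) = 186292/61991 + (4*I*sqrt(6161))*(-1/159266) = 186292/61991 - 2*I*sqrt(6161)/79633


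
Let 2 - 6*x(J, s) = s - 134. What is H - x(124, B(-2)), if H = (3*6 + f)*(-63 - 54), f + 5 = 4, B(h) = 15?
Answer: -12055/6 ≈ -2009.2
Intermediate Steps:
f = -1 (f = -5 + 4 = -1)
x(J, s) = 68/3 - s/6 (x(J, s) = ⅓ - (s - 134)/6 = ⅓ - (-134 + s)/6 = ⅓ + (67/3 - s/6) = 68/3 - s/6)
H = -1989 (H = (3*6 - 1)*(-63 - 54) = (18 - 1)*(-117) = 17*(-117) = -1989)
H - x(124, B(-2)) = -1989 - (68/3 - ⅙*15) = -1989 - (68/3 - 5/2) = -1989 - 1*121/6 = -1989 - 121/6 = -12055/6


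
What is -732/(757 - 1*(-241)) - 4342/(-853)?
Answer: 1854460/425647 ≈ 4.3568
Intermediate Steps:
-732/(757 - 1*(-241)) - 4342/(-853) = -732/(757 + 241) - 4342*(-1/853) = -732/998 + 4342/853 = -732*1/998 + 4342/853 = -366/499 + 4342/853 = 1854460/425647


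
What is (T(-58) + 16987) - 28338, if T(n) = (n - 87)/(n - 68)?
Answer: -1430081/126 ≈ -11350.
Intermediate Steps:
T(n) = (-87 + n)/(-68 + n)
(T(-58) + 16987) - 28338 = ((-87 - 58)/(-68 - 58) + 16987) - 28338 = (-145/(-126) + 16987) - 28338 = (-1/126*(-145) + 16987) - 28338 = (145/126 + 16987) - 28338 = 2140507/126 - 28338 = -1430081/126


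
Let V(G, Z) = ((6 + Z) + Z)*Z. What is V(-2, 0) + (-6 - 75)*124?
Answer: -10044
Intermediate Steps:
V(G, Z) = Z*(6 + 2*Z) (V(G, Z) = (6 + 2*Z)*Z = Z*(6 + 2*Z))
V(-2, 0) + (-6 - 75)*124 = 2*0*(3 + 0) + (-6 - 75)*124 = 2*0*3 - 81*124 = 0 - 10044 = -10044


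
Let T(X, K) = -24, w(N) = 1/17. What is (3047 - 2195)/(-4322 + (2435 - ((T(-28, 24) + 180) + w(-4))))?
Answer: -3621/8683 ≈ -0.41702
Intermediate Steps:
w(N) = 1/17
(3047 - 2195)/(-4322 + (2435 - ((T(-28, 24) + 180) + w(-4)))) = (3047 - 2195)/(-4322 + (2435 - ((-24 + 180) + 1/17))) = 852/(-4322 + (2435 - (156 + 1/17))) = 852/(-4322 + (2435 - 1*2653/17)) = 852/(-4322 + (2435 - 2653/17)) = 852/(-4322 + 38742/17) = 852/(-34732/17) = 852*(-17/34732) = -3621/8683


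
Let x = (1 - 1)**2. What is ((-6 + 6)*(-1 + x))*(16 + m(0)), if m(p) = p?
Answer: 0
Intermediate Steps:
x = 0 (x = 0**2 = 0)
((-6 + 6)*(-1 + x))*(16 + m(0)) = ((-6 + 6)*(-1 + 0))*(16 + 0) = (0*(-1))*16 = 0*16 = 0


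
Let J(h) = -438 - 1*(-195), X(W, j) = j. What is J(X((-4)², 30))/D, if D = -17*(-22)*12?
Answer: -81/1496 ≈ -0.054144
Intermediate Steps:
D = 4488 (D = 374*12 = 4488)
J(h) = -243 (J(h) = -438 + 195 = -243)
J(X((-4)², 30))/D = -243/4488 = -243*1/4488 = -81/1496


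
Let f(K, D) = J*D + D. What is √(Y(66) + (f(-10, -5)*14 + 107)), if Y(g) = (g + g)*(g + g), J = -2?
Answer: √17601 ≈ 132.67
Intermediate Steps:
f(K, D) = -D (f(K, D) = -2*D + D = -D)
Y(g) = 4*g² (Y(g) = (2*g)*(2*g) = 4*g²)
√(Y(66) + (f(-10, -5)*14 + 107)) = √(4*66² + (-1*(-5)*14 + 107)) = √(4*4356 + (5*14 + 107)) = √(17424 + (70 + 107)) = √(17424 + 177) = √17601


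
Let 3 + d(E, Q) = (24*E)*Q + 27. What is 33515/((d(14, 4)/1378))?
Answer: 23091835/684 ≈ 33760.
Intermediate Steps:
d(E, Q) = 24 + 24*E*Q (d(E, Q) = -3 + ((24*E)*Q + 27) = -3 + (24*E*Q + 27) = -3 + (27 + 24*E*Q) = 24 + 24*E*Q)
33515/((d(14, 4)/1378)) = 33515/(((24 + 24*14*4)/1378)) = 33515/(((24 + 1344)*(1/1378))) = 33515/((1368*(1/1378))) = 33515/(684/689) = 33515*(689/684) = 23091835/684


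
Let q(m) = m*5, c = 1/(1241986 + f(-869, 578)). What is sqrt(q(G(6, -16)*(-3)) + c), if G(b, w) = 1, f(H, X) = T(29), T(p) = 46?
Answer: I*sqrt(1446228193333)/310508 ≈ 3.873*I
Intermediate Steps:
f(H, X) = 46
c = 1/1242032 (c = 1/(1241986 + 46) = 1/1242032 ≈ 8.0513e-7)
q(m) = 5*m
sqrt(q(G(6, -16)*(-3)) + c) = sqrt(5*(1*(-3)) + 1/1242032) = sqrt(5*(-3) + 1/1242032) = sqrt(-15 + 1/1242032) = sqrt(-18630479/1242032) = I*sqrt(1446228193333)/310508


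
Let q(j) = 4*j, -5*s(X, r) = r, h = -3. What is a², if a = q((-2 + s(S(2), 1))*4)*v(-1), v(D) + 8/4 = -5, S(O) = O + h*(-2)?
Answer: 1517824/25 ≈ 60713.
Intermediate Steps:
S(O) = 6 + O (S(O) = O - 3*(-2) = O + 6 = 6 + O)
s(X, r) = -r/5
v(D) = -7 (v(D) = -2 - 5 = -7)
a = 1232/5 (a = (4*((-2 - ⅕*1)*4))*(-7) = (4*((-2 - ⅕)*4))*(-7) = (4*(-11/5*4))*(-7) = (4*(-44/5))*(-7) = -176/5*(-7) = 1232/5 ≈ 246.40)
a² = (1232/5)² = 1517824/25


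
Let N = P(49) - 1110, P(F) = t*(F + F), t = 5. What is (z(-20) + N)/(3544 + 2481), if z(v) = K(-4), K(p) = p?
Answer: -624/6025 ≈ -0.10357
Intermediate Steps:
P(F) = 10*F (P(F) = 5*(F + F) = 5*(2*F) = 10*F)
z(v) = -4
N = -620 (N = 10*49 - 1110 = 490 - 1110 = -620)
(z(-20) + N)/(3544 + 2481) = (-4 - 620)/(3544 + 2481) = -624/6025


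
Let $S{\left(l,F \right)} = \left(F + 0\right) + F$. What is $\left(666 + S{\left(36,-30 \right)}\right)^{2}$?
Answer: $367236$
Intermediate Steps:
$S{\left(l,F \right)} = 2 F$ ($S{\left(l,F \right)} = F + F = 2 F$)
$\left(666 + S{\left(36,-30 \right)}\right)^{2} = \left(666 + 2 \left(-30\right)\right)^{2} = \left(666 - 60\right)^{2} = 606^{2} = 367236$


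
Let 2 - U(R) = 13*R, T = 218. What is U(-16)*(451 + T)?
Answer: 140490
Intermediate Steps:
U(R) = 2 - 13*R
U(-16)*(451 + T) = (2 - 13*(-16))*(451 + 218) = (2 + 208)*669 = 210*669 = 140490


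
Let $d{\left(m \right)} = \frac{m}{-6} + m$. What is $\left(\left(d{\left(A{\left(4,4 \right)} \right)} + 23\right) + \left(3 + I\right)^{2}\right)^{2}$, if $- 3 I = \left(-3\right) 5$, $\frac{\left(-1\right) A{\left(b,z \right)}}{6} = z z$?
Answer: $49$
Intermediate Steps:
$A{\left(b,z \right)} = - 6 z^{2}$ ($A{\left(b,z \right)} = - 6 z z = - 6 z^{2}$)
$I = 5$ ($I = - \frac{\left(-3\right) 5}{3} = \left(- \frac{1}{3}\right) \left(-15\right) = 5$)
$d{\left(m \right)} = \frac{5 m}{6}$ ($d{\left(m \right)} = - \frac{m}{6} + m = \frac{5 m}{6}$)
$\left(\left(d{\left(A{\left(4,4 \right)} \right)} + 23\right) + \left(3 + I\right)^{2}\right)^{2} = \left(\left(\frac{5 \left(- 6 \cdot 4^{2}\right)}{6} + 23\right) + \left(3 + 5\right)^{2}\right)^{2} = \left(\left(\frac{5 \left(\left(-6\right) 16\right)}{6} + 23\right) + 8^{2}\right)^{2} = \left(\left(\frac{5}{6} \left(-96\right) + 23\right) + 64\right)^{2} = \left(\left(-80 + 23\right) + 64\right)^{2} = \left(-57 + 64\right)^{2} = 7^{2} = 49$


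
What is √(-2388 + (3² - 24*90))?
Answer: I*√4539 ≈ 67.372*I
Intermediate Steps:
√(-2388 + (3² - 24*90)) = √(-2388 + (9 - 2160)) = √(-2388 - 2151) = √(-4539) = I*√4539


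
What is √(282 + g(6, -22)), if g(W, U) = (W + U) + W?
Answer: 4*√17 ≈ 16.492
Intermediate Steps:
g(W, U) = U + 2*W (g(W, U) = (U + W) + W = U + 2*W)
√(282 + g(6, -22)) = √(282 + (-22 + 2*6)) = √(282 + (-22 + 12)) = √(282 - 10) = √272 = 4*√17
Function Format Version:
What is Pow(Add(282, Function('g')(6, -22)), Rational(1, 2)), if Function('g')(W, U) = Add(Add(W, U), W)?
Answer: Mul(4, Pow(17, Rational(1, 2))) ≈ 16.492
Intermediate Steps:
Function('g')(W, U) = Add(U, Mul(2, W)) (Function('g')(W, U) = Add(Add(U, W), W) = Add(U, Mul(2, W)))
Pow(Add(282, Function('g')(6, -22)), Rational(1, 2)) = Pow(Add(282, Add(-22, Mul(2, 6))), Rational(1, 2)) = Pow(Add(282, Add(-22, 12)), Rational(1, 2)) = Pow(Add(282, -10), Rational(1, 2)) = Pow(272, Rational(1, 2)) = Mul(4, Pow(17, Rational(1, 2)))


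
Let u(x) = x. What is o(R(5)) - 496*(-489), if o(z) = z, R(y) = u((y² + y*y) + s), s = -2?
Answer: 242592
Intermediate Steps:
R(y) = -2 + 2*y² (R(y) = (y² + y*y) - 2 = (y² + y²) - 2 = 2*y² - 2 = -2 + 2*y²)
o(R(5)) - 496*(-489) = (-2 + 2*5²) - 496*(-489) = (-2 + 2*25) + 242544 = (-2 + 50) + 242544 = 48 + 242544 = 242592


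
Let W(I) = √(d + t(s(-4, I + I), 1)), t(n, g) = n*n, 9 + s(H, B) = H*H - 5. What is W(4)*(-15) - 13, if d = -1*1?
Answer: -13 - 15*√3 ≈ -38.981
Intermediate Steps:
s(H, B) = -14 + H² (s(H, B) = -9 + (H*H - 5) = -9 + (H² - 5) = -9 + (-5 + H²) = -14 + H²)
d = -1
t(n, g) = n²
W(I) = √3 (W(I) = √(-1 + (-14 + (-4)²)²) = √(-1 + (-14 + 16)²) = √(-1 + 2²) = √(-1 + 4) = √3)
W(4)*(-15) - 13 = √3*(-15) - 13 = -15*√3 - 13 = -13 - 15*√3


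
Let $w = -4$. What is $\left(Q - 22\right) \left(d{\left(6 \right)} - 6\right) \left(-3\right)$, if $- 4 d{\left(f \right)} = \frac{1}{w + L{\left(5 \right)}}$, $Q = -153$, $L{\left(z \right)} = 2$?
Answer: $- \frac{24675}{8} \approx -3084.4$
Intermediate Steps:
$d{\left(f \right)} = \frac{1}{8}$ ($d{\left(f \right)} = - \frac{1}{4 \left(-4 + 2\right)} = - \frac{1}{4 \left(-2\right)} = \left(- \frac{1}{4}\right) \left(- \frac{1}{2}\right) = \frac{1}{8}$)
$\left(Q - 22\right) \left(d{\left(6 \right)} - 6\right) \left(-3\right) = \left(-153 - 22\right) \left(\frac{1}{8} - 6\right) \left(-3\right) = - 175 \left(\left(- \frac{47}{8}\right) \left(-3\right)\right) = \left(-175\right) \frac{141}{8} = - \frac{24675}{8}$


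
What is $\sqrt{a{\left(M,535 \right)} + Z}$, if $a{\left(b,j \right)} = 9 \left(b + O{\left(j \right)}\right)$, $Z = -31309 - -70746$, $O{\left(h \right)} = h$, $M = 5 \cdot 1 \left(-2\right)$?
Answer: $\sqrt{44162} \approx 210.15$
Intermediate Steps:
$M = -10$ ($M = 5 \left(-2\right) = -10$)
$Z = 39437$ ($Z = -31309 + 70746 = 39437$)
$a{\left(b,j \right)} = 9 b + 9 j$ ($a{\left(b,j \right)} = 9 \left(b + j\right) = 9 b + 9 j$)
$\sqrt{a{\left(M,535 \right)} + Z} = \sqrt{\left(9 \left(-10\right) + 9 \cdot 535\right) + 39437} = \sqrt{\left(-90 + 4815\right) + 39437} = \sqrt{4725 + 39437} = \sqrt{44162}$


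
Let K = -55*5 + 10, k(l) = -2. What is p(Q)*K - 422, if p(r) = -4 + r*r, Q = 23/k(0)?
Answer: -137633/4 ≈ -34408.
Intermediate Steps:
Q = -23/2 (Q = 23/(-2) = 23*(-½) = -23/2 ≈ -11.500)
p(r) = -4 + r²
K = -265 (K = -11*25 + 10 = -275 + 10 = -265)
p(Q)*K - 422 = (-4 + (-23/2)²)*(-265) - 422 = (-4 + 529/4)*(-265) - 422 = (513/4)*(-265) - 422 = -135945/4 - 422 = -137633/4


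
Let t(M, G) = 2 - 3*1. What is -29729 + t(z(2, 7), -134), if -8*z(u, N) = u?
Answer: -29730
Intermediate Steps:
z(u, N) = -u/8
t(M, G) = -1 (t(M, G) = 2 - 3 = -1)
-29729 + t(z(2, 7), -134) = -29729 - 1 = -29730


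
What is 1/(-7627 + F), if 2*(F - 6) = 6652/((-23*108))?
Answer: -1242/9466945 ≈ -0.00013119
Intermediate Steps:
F = 5789/1242 (F = 6 + (6652/((-23*108)))/2 = 6 + (6652/(-2484))/2 = 6 + (6652*(-1/2484))/2 = 6 + (½)*(-1663/621) = 6 - 1663/1242 = 5789/1242 ≈ 4.6610)
1/(-7627 + F) = 1/(-7627 + 5789/1242) = 1/(-9466945/1242) = -1242/9466945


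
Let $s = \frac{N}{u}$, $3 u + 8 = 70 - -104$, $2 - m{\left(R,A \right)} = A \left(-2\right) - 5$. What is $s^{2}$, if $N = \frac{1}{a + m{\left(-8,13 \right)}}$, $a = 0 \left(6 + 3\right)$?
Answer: $\frac{1}{3334276} \approx 2.9991 \cdot 10^{-7}$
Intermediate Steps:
$m{\left(R,A \right)} = 7 + 2 A$ ($m{\left(R,A \right)} = 2 - \left(A \left(-2\right) - 5\right) = 2 - \left(- 2 A - 5\right) = 2 - \left(-5 - 2 A\right) = 2 + \left(5 + 2 A\right) = 7 + 2 A$)
$a = 0$ ($a = 0 \cdot 9 = 0$)
$N = \frac{1}{33}$ ($N = \frac{1}{0 + \left(7 + 2 \cdot 13\right)} = \frac{1}{0 + \left(7 + 26\right)} = \frac{1}{0 + 33} = \frac{1}{33} \approx 0.030303$)
$u = \frac{166}{3}$ ($u = - \frac{8}{3} + \frac{70 - -104}{3} = - \frac{8}{3} + \frac{70 + 104}{3} = - \frac{8}{3} + \frac{1}{3} \cdot 174 = - \frac{8}{3} + 58 = \frac{166}{3} \approx 55.333$)
$s = \frac{1}{1826}$ ($s = \frac{1}{33 \cdot \frac{166}{3}} = \frac{1}{33} \cdot \frac{3}{166} = \frac{1}{1826} \approx 0.00054764$)
$s^{2} = \left(\frac{1}{1826}\right)^{2} = \frac{1}{3334276}$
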